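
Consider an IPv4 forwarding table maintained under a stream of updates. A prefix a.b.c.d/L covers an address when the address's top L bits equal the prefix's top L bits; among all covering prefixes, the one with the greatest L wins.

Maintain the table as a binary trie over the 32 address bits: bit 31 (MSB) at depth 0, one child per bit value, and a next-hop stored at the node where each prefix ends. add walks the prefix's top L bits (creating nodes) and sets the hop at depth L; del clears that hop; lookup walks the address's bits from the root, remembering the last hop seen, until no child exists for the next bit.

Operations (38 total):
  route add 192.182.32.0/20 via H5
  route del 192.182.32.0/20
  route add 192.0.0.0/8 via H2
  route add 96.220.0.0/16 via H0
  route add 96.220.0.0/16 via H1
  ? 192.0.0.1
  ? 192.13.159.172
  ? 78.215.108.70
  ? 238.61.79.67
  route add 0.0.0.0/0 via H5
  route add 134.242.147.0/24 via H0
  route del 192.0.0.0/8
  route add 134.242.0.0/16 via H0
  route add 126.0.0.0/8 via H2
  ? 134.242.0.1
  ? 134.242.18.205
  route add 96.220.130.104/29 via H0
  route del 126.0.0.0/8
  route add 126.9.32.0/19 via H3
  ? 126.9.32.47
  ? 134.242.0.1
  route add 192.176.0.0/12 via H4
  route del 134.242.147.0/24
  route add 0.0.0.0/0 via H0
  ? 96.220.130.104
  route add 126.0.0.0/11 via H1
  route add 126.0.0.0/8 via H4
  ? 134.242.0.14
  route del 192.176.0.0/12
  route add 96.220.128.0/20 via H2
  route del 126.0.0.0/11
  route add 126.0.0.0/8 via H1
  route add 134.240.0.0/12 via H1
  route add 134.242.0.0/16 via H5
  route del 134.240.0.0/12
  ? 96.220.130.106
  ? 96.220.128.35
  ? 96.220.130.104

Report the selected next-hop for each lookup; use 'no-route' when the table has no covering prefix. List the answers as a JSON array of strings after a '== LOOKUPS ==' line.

Process each operation:
  add 192.182.32.0/20 -> H5 at depth 20
  del 192.182.32.0/20 (clear depth 20)
  add 192.0.0.0/8 -> H2 at depth 8
  add 96.220.0.0/16 -> H0 at depth 16
  add 96.220.0.0/16 -> H1 at depth 16
  ? 192.0.0.1  path d0:-→d1:-→d2:-→d3:-→d4:-→d5:-→d6:-→d7:-→d8:H2  best=H2
  ? 192.13.159.172  path d0:-→d1:-→d2:-→d3:-→d4:-→d5:-→d6:-→d7:-→d8:H2  best=H2
  ? 78.215.108.70  path d0:-→d1:-→d2:-  best=no-route
  ? 238.61.79.67  path d0:-→d1:-→d2:-  best=no-route
  add 0.0.0.0/0 -> H5 at depth 0
  add 134.242.147.0/24 -> H0 at depth 24
  del 192.0.0.0/8 (clear depth 8)
  add 134.242.0.0/16 -> H0 at depth 16
  add 126.0.0.0/8 -> H2 at depth 8
  ? 134.242.0.1  path d0:H5→d1:-→d2:-→d3:-→d4:-→d5:-→d6:-→d7:-→d8:-→d9:-→d10:-→d11:-→d12:-→d13:-→d14:-→d15:-→d16:H0  best=H0
  ? 134.242.18.205  path d0:H5→d1:-→d2:-→d3:-→d4:-→d5:-→d6:-→d7:-→d8:-→d9:-→d10:-→d11:-→d12:-→d13:-→d14:-→d15:-→d16:H0  best=H0
  add 96.220.130.104/29 -> H0 at depth 29
  del 126.0.0.0/8 (clear depth 8)
  add 126.9.32.0/19 -> H3 at depth 19
  ? 126.9.32.47  path d0:H5→d1:-→d2:-→d3:-→d4:-→d5:-→d6:-→d7:-→d8:-→d9:-→d10:-→d11:-→d12:-→d13:-→d14:-→d15:-→d16:-→d17:-→d18:-→d19:H3  best=H3
  ? 134.242.0.1  path d0:H5→d1:-→d2:-→d3:-→d4:-→d5:-→d6:-→d7:-→d8:-→d9:-→d10:-→d11:-→d12:-→d13:-→d14:-→d15:-→d16:H0  best=H0
  add 192.176.0.0/12 -> H4 at depth 12
  del 134.242.147.0/24 (clear depth 24)
  add 0.0.0.0/0 -> H0 at depth 0
  ? 96.220.130.104  path d0:H0→d1:-→d2:-→d3:-→d4:-→d5:-→d6:-→d7:-→d8:-→d9:-→d10:-→d11:-→d12:-→d13:-→d14:-→d15:-→d16:H1→d17:-→d18:-→d19:-→d20:-→d21:-→d22:-→d23:-→d24:-→d25:-→d26:-→d27:-→d28:-→d29:H0  best=H0
  add 126.0.0.0/11 -> H1 at depth 11
  add 126.0.0.0/8 -> H4 at depth 8
  ? 134.242.0.14  path d0:H0→d1:-→d2:-→d3:-→d4:-→d5:-→d6:-→d7:-→d8:-→d9:-→d10:-→d11:-→d12:-→d13:-→d14:-→d15:-→d16:H0  best=H0
  del 192.176.0.0/12 (clear depth 12)
  add 96.220.128.0/20 -> H2 at depth 20
  del 126.0.0.0/11 (clear depth 11)
  add 126.0.0.0/8 -> H1 at depth 8
  add 134.240.0.0/12 -> H1 at depth 12
  add 134.242.0.0/16 -> H5 at depth 16
  del 134.240.0.0/12 (clear depth 12)
  ? 96.220.130.106  path d0:H0→d1:-→d2:-→d3:-→d4:-→d5:-→d6:-→d7:-→d8:-→d9:-→d10:-→d11:-→d12:-→d13:-→d14:-→d15:-→d16:H1→d17:-→d18:-→d19:-→d20:H2→d21:-→d22:-→d23:-→d24:-→d25:-→d26:-→d27:-→d28:-→d29:H0  best=H0
  ? 96.220.128.35  path d0:H0→d1:-→d2:-→d3:-→d4:-→d5:-→d6:-→d7:-→d8:-→d9:-→d10:-→d11:-→d12:-→d13:-→d14:-→d15:-→d16:H1→d17:-→d18:-→d19:-→d20:H2→d21:-→d22:-  best=H2
  ? 96.220.130.104  path d0:H0→d1:-→d2:-→d3:-→d4:-→d5:-→d6:-→d7:-→d8:-→d9:-→d10:-→d11:-→d12:-→d13:-→d14:-→d15:-→d16:H1→d17:-→d18:-→d19:-→d20:H2→d21:-→d22:-→d23:-→d24:-→d25:-→d26:-→d27:-→d28:-→d29:H0  best=H0

== LOOKUPS ==
["H2","H2","no-route","no-route","H0","H0","H3","H0","H0","H0","H0","H2","H0"]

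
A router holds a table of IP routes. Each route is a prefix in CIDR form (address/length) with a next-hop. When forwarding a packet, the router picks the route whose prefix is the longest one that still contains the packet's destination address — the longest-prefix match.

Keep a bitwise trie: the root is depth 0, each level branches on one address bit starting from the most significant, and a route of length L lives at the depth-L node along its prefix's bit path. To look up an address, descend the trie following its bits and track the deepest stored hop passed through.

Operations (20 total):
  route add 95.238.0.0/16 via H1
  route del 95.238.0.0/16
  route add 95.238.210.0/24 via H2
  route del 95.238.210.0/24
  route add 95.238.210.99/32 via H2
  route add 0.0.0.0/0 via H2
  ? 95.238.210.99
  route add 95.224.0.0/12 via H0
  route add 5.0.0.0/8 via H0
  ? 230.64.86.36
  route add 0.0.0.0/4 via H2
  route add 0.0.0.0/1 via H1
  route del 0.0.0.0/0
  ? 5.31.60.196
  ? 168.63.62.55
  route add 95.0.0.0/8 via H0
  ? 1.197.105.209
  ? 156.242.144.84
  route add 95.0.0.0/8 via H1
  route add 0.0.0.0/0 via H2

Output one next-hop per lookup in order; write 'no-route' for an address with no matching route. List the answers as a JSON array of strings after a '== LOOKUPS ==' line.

Process each operation:
  add 95.238.0.0/16 -> H1 at depth 16
  - 95.238.0.0/16 clear@16
  add 95.238.210.0/24 -> H2 at depth 24
  - 95.238.210.0/24 clear@24
  add 95.238.210.99/32 -> H2 at depth 32
  add 0.0.0.0/0 -> H2 at depth 0
  lookup 95.238.210.99: bits 01011111111011101101001001100011 walk d0:H2→d1:-→d2:-→d3:-→d4:-→d5:-→d6:-→d7:-→d8:-→d9:-→d10:-→d11:-→d12:-→d13:-→d14:-→d15:-→d16:-→d17:-→d18:-→d19:-→d20:-→d21:-→d22:-→d23:-→d24:-→d25:-→d26:-→d27:-→d28:-→d29:-→d30:-→d31:-→d32:H2 -> H2
  add 95.224.0.0/12 -> H0 at depth 12
  add 5.0.0.0/8 -> H0 at depth 8
  lookup 230.64.86.36: bits ε walk d0:H2 -> H2
  add 0.0.0.0/4 -> H2 at depth 4
  add 0.0.0.0/1 -> H1 at depth 1
  - 0.0.0.0/0 clear@0
  lookup 5.31.60.196: bits 00000101 walk d0:-→d1:H1→d2:-→d3:-→d4:H2→d5:-→d6:-→d7:-→d8:H0 -> H0
  lookup 168.63.62.55: bits ε walk d0:- -> no-route
  add 95.0.0.0/8 -> H0 at depth 8
  lookup 1.197.105.209: bits 00000 walk d0:-→d1:H1→d2:-→d3:-→d4:H2→d5:- -> H2
  lookup 156.242.144.84: bits ε walk d0:- -> no-route
  add 95.0.0.0/8 -> H1 at depth 8
  add 0.0.0.0/0 -> H2 at depth 0

== LOOKUPS ==
["H2","H2","H0","no-route","H2","no-route"]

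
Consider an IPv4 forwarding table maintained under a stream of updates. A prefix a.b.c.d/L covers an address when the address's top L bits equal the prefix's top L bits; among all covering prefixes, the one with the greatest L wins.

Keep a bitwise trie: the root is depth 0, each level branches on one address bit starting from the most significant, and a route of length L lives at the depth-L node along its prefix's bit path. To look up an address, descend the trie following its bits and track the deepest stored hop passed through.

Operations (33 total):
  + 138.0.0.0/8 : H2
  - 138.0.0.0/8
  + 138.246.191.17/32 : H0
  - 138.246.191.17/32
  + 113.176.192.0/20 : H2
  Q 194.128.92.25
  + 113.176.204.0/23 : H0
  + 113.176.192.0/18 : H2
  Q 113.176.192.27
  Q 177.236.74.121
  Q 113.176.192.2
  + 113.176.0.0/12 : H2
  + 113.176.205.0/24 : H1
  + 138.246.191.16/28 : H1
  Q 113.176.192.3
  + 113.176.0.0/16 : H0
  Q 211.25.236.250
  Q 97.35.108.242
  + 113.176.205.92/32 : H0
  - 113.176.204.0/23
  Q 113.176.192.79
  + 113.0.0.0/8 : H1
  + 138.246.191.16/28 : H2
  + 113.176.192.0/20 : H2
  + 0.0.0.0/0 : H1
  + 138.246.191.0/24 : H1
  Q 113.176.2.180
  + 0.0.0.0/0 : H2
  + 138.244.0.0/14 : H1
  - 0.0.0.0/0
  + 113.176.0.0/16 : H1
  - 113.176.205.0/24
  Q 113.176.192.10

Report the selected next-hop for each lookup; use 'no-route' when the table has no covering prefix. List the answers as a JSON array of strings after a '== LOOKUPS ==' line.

Trace:
  + 138.0.0.0/8 (H2) depth=8
  del 138.0.0.0/8 (clear depth 8)
  + 138.246.191.17/32 (H0) depth=32
  del 138.246.191.17/32 (clear depth 32)
  + 113.176.192.0/20 (H2) depth=20
  lookup 194.128.92.25: bits 1 walk d0:-→d1:- -> no-route
  + 113.176.204.0/23 (H0) depth=23
  + 113.176.192.0/18 (H2) depth=18
  lookup 113.176.192.27: bits 01110001101100001100 walk d0:-→d1:-→d2:-→d3:-→d4:-→d5:-→d6:-→d7:-→d8:-→d9:-→d10:-→d11:-→d12:-→d13:-→d14:-→d15:-→d16:-→d17:-→d18:H2→d19:-→d20:H2 -> H2
  lookup 177.236.74.121: bits 10 walk d0:-→d1:-→d2:- -> no-route
  lookup 113.176.192.2: bits 01110001101100001100 walk d0:-→d1:-→d2:-→d3:-→d4:-→d5:-→d6:-→d7:-→d8:-→d9:-→d10:-→d11:-→d12:-→d13:-→d14:-→d15:-→d16:-→d17:-→d18:H2→d19:-→d20:H2 -> H2
  + 113.176.0.0/12 (H2) depth=12
  + 113.176.205.0/24 (H1) depth=24
  + 138.246.191.16/28 (H1) depth=28
  lookup 113.176.192.3: bits 01110001101100001100 walk d0:-→d1:-→d2:-→d3:-→d4:-→d5:-→d6:-→d7:-→d8:-→d9:-→d10:-→d11:-→d12:H2→d13:-→d14:-→d15:-→d16:-→d17:-→d18:H2→d19:-→d20:H2 -> H2
  + 113.176.0.0/16 (H0) depth=16
  lookup 211.25.236.250: bits 1 walk d0:-→d1:- -> no-route
  lookup 97.35.108.242: bits 011 walk d0:-→d1:-→d2:-→d3:- -> no-route
  + 113.176.205.92/32 (H0) depth=32
  del 113.176.204.0/23 (clear depth 23)
  lookup 113.176.192.79: bits 01110001101100001100 walk d0:-→d1:-→d2:-→d3:-→d4:-→d5:-→d6:-→d7:-→d8:-→d9:-→d10:-→d11:-→d12:H2→d13:-→d14:-→d15:-→d16:H0→d17:-→d18:H2→d19:-→d20:H2 -> H2
  + 113.0.0.0/8 (H1) depth=8
  + 138.246.191.16/28 (H2) depth=28
  + 113.176.192.0/20 (H2) depth=20
  + 0.0.0.0/0 (H1) depth=0
  + 138.246.191.0/24 (H1) depth=24
  lookup 113.176.2.180: bits 0111000110110000 walk d0:H1→d1:-→d2:-→d3:-→d4:-→d5:-→d6:-→d7:-→d8:H1→d9:-→d10:-→d11:-→d12:H2→d13:-→d14:-→d15:-→d16:H0 -> H0
  + 0.0.0.0/0 (H2) depth=0
  + 138.244.0.0/14 (H1) depth=14
  del 0.0.0.0/0 (clear depth 0)
  + 113.176.0.0/16 (H1) depth=16
  del 113.176.205.0/24 (clear depth 24)
  lookup 113.176.192.10: bits 01110001101100001100 walk d0:-→d1:-→d2:-→d3:-→d4:-→d5:-→d6:-→d7:-→d8:H1→d9:-→d10:-→d11:-→d12:H2→d13:-→d14:-→d15:-→d16:H1→d17:-→d18:H2→d19:-→d20:H2 -> H2

== LOOKUPS ==
["no-route","H2","no-route","H2","H2","no-route","no-route","H2","H0","H2"]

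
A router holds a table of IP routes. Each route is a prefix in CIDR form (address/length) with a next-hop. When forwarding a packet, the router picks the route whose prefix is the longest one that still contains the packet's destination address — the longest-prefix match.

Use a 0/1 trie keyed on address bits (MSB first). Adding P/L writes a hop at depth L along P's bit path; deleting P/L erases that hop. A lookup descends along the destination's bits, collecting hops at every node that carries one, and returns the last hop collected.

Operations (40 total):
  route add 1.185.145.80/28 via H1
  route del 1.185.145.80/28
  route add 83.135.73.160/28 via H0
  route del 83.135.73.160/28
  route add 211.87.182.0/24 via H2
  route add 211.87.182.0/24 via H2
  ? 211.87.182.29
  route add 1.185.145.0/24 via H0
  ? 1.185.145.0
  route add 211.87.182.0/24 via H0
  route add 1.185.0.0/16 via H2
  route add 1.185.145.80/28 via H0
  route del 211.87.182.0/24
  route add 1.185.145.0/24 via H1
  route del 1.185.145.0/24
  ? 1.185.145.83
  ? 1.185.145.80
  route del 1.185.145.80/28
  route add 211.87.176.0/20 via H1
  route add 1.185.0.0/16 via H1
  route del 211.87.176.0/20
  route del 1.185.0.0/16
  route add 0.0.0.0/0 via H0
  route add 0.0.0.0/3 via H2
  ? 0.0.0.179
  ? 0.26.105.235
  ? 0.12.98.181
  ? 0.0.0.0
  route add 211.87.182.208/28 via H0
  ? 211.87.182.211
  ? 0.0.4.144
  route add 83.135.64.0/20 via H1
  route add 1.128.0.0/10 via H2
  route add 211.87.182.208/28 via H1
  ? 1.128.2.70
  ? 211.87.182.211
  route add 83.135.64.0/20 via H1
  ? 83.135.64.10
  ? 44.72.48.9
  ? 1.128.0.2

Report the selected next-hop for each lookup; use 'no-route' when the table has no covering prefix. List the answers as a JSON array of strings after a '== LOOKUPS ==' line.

Trace:
  + 1.185.145.80/28 (H1) depth=28
  del 1.185.145.80/28 (clear depth 28)
  + 83.135.73.160/28 (H0) depth=28
  del 83.135.73.160/28 (clear depth 28)
  + 211.87.182.0/24 (H2) depth=24
  + 211.87.182.0/24 (H2) depth=24
  Q 211.87.182.29: descend 110100110101011110110110 ; hops seen [H2] ; pick H2
  + 1.185.145.0/24 (H0) depth=24
  Q 1.185.145.0: descend 0000000110111001100100010 ; hops seen [H0] ; pick H0
  + 211.87.182.0/24 (H0) depth=24
  + 1.185.0.0/16 (H2) depth=16
  + 1.185.145.80/28 (H0) depth=28
  del 211.87.182.0/24 (clear depth 24)
  + 1.185.145.0/24 (H1) depth=24
  del 1.185.145.0/24 (clear depth 24)
  Q 1.185.145.83: descend 0000000110111001100100010101 ; hops seen [H2,H0] ; pick H0
  Q 1.185.145.80: descend 0000000110111001100100010101 ; hops seen [H2,H0] ; pick H0
  del 1.185.145.80/28 (clear depth 28)
  + 211.87.176.0/20 (H1) depth=20
  + 1.185.0.0/16 (H1) depth=16
  del 211.87.176.0/20 (clear depth 20)
  del 1.185.0.0/16 (clear depth 16)
  + 0.0.0.0/0 (H0) depth=0
  + 0.0.0.0/3 (H2) depth=3
  Q 0.0.0.179: descend 0000000 ; hops seen [H0,H2] ; pick H2
  Q 0.26.105.235: descend 0000000 ; hops seen [H0,H2] ; pick H2
  Q 0.12.98.181: descend 0000000 ; hops seen [H0,H2] ; pick H2
  Q 0.0.0.0: descend 0000000 ; hops seen [H0,H2] ; pick H2
  + 211.87.182.208/28 (H0) depth=28
  Q 211.87.182.211: descend 1101001101010111101101101101 ; hops seen [H0,H0] ; pick H0
  Q 0.0.4.144: descend 0000000 ; hops seen [H0,H2] ; pick H2
  + 83.135.64.0/20 (H1) depth=20
  + 1.128.0.0/10 (H2) depth=10
  + 211.87.182.208/28 (H1) depth=28
  Q 1.128.2.70: descend 0000000110 ; hops seen [H0,H2,H2] ; pick H2
  Q 211.87.182.211: descend 1101001101010111101101101101 ; hops seen [H0,H1] ; pick H1
  + 83.135.64.0/20 (H1) depth=20
  Q 83.135.64.10: descend 01010011100001110100 ; hops seen [H0,H1] ; pick H1
  Q 44.72.48.9: descend 00 ; hops seen [H0] ; pick H0
  Q 1.128.0.2: descend 0000000110 ; hops seen [H0,H2,H2] ; pick H2

== LOOKUPS ==
["H2","H0","H0","H0","H2","H2","H2","H2","H0","H2","H2","H1","H1","H0","H2"]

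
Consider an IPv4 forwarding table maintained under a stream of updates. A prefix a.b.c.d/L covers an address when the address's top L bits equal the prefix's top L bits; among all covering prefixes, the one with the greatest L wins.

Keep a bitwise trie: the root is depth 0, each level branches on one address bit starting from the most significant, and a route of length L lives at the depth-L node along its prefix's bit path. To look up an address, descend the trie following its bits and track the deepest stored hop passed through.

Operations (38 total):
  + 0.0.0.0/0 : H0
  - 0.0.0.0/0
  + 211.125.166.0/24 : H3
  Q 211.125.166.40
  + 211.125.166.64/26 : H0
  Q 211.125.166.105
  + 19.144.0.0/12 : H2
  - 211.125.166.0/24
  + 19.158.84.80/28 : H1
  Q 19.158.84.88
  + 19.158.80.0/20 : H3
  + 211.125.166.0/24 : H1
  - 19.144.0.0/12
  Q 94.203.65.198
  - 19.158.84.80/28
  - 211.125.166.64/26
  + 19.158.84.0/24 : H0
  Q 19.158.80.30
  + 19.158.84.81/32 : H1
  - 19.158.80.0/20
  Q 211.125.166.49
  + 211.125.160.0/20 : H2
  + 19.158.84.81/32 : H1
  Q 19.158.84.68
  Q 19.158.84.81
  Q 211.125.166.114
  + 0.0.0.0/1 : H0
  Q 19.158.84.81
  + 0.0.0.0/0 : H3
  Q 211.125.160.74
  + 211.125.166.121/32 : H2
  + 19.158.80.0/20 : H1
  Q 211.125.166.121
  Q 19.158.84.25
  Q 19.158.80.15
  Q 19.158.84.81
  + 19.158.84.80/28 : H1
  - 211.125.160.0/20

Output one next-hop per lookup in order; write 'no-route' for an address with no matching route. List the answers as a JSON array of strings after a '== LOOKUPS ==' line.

Trace:
  add 0.0.0.0/0 -> H0 at depth 0
  - 0.0.0.0/0 clear@0
  add 211.125.166.0/24 -> H3 at depth 24
  Q 211.125.166.40: descend 110100110111110110100110 ; hops seen [H3] ; pick H3
  add 211.125.166.64/26 -> H0 at depth 26
  Q 211.125.166.105: descend 11010011011111011010011001 ; hops seen [H3,H0] ; pick H0
  add 19.144.0.0/12 -> H2 at depth 12
  - 211.125.166.0/24 clear@24
  add 19.158.84.80/28 -> H1 at depth 28
  Q 19.158.84.88: descend 0001001110011110010101000101 ; hops seen [H2,H1] ; pick H1
  add 19.158.80.0/20 -> H3 at depth 20
  add 211.125.166.0/24 -> H1 at depth 24
  - 19.144.0.0/12 clear@12
  Q 94.203.65.198: descend 0 ; hops seen [∅] ; pick no-route
  - 19.158.84.80/28 clear@28
  - 211.125.166.64/26 clear@26
  add 19.158.84.0/24 -> H0 at depth 24
  Q 19.158.80.30: descend 000100111001111001010 ; hops seen [H3] ; pick H3
  add 19.158.84.81/32 -> H1 at depth 32
  - 19.158.80.0/20 clear@20
  Q 211.125.166.49: descend 1101001101111101101001100 ; hops seen [H1] ; pick H1
  add 211.125.160.0/20 -> H2 at depth 20
  add 19.158.84.81/32 -> H1 at depth 32
  Q 19.158.84.68: descend 000100111001111001010100010 ; hops seen [H0] ; pick H0
  Q 19.158.84.81: descend 00010011100111100101010001010001 ; hops seen [H0,H1] ; pick H1
  Q 211.125.166.114: descend 11010011011111011010011001 ; hops seen [H2,H1] ; pick H1
  add 0.0.0.0/1 -> H0 at depth 1
  Q 19.158.84.81: descend 00010011100111100101010001010001 ; hops seen [H0,H0,H1] ; pick H1
  add 0.0.0.0/0 -> H3 at depth 0
  Q 211.125.160.74: descend 110100110111110110100 ; hops seen [H3,H2] ; pick H2
  add 211.125.166.121/32 -> H2 at depth 32
  add 19.158.80.0/20 -> H1 at depth 20
  Q 211.125.166.121: descend 11010011011111011010011001111001 ; hops seen [H3,H2,H1,H2] ; pick H2
  Q 19.158.84.25: descend 0001001110011110010101000 ; hops seen [H3,H0,H1,H0] ; pick H0
  Q 19.158.80.15: descend 000100111001111001010 ; hops seen [H3,H0,H1] ; pick H1
  Q 19.158.84.81: descend 00010011100111100101010001010001 ; hops seen [H3,H0,H1,H0,H1] ; pick H1
  add 19.158.84.80/28 -> H1 at depth 28
  - 211.125.160.0/20 clear@20

== LOOKUPS ==
["H3","H0","H1","no-route","H3","H1","H0","H1","H1","H1","H2","H2","H0","H1","H1"]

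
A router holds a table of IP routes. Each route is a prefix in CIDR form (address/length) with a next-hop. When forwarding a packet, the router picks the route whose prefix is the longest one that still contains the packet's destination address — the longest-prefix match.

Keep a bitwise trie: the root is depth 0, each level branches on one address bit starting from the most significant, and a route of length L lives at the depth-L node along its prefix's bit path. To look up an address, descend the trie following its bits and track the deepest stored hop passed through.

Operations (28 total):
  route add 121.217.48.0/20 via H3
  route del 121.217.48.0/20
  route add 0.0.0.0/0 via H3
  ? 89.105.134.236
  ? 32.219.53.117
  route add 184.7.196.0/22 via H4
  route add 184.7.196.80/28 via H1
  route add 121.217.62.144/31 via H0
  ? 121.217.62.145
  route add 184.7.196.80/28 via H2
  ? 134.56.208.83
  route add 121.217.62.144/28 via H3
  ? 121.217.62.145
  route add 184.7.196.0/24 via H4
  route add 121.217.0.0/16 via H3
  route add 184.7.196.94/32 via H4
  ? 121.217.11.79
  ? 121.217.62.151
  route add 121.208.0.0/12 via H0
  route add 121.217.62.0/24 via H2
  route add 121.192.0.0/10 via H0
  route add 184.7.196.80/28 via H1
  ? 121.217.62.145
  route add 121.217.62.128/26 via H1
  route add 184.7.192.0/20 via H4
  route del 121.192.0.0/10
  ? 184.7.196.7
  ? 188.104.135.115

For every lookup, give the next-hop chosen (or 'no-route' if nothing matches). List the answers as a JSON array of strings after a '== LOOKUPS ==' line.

Process each operation:
  add 121.217.48.0/20 -> H3 at depth 20
  - 121.217.48.0/20 clear@20
  add 0.0.0.0/0 -> H3 at depth 0
  Q 89.105.134.236: descend 01 ; hops seen [H3] ; pick H3
  Q 32.219.53.117: descend 0 ; hops seen [H3] ; pick H3
  add 184.7.196.0/22 -> H4 at depth 22
  add 184.7.196.80/28 -> H1 at depth 28
  add 121.217.62.144/31 -> H0 at depth 31
  Q 121.217.62.145: descend 0111100111011001001111101001000 ; hops seen [H3,H0] ; pick H0
  add 184.7.196.80/28 -> H2 at depth 28
  Q 134.56.208.83: descend 10 ; hops seen [H3] ; pick H3
  add 121.217.62.144/28 -> H3 at depth 28
  Q 121.217.62.145: descend 0111100111011001001111101001000 ; hops seen [H3,H3,H0] ; pick H0
  add 184.7.196.0/24 -> H4 at depth 24
  add 121.217.0.0/16 -> H3 at depth 16
  add 184.7.196.94/32 -> H4 at depth 32
  Q 121.217.11.79: descend 011110011101100100 ; hops seen [H3,H3] ; pick H3
  Q 121.217.62.151: descend 01111001110110010011111010010 ; hops seen [H3,H3,H3] ; pick H3
  add 121.208.0.0/12 -> H0 at depth 12
  add 121.217.62.0/24 -> H2 at depth 24
  add 121.192.0.0/10 -> H0 at depth 10
  add 184.7.196.80/28 -> H1 at depth 28
  Q 121.217.62.145: descend 0111100111011001001111101001000 ; hops seen [H3,H0,H0,H3,H2,H3,H0] ; pick H0
  add 121.217.62.128/26 -> H1 at depth 26
  add 184.7.192.0/20 -> H4 at depth 20
  - 121.192.0.0/10 clear@10
  Q 184.7.196.7: descend 1011100000000111110001000 ; hops seen [H3,H4,H4,H4] ; pick H4
  Q 188.104.135.115: descend 10111 ; hops seen [H3] ; pick H3

== LOOKUPS ==
["H3","H3","H0","H3","H0","H3","H3","H0","H4","H3"]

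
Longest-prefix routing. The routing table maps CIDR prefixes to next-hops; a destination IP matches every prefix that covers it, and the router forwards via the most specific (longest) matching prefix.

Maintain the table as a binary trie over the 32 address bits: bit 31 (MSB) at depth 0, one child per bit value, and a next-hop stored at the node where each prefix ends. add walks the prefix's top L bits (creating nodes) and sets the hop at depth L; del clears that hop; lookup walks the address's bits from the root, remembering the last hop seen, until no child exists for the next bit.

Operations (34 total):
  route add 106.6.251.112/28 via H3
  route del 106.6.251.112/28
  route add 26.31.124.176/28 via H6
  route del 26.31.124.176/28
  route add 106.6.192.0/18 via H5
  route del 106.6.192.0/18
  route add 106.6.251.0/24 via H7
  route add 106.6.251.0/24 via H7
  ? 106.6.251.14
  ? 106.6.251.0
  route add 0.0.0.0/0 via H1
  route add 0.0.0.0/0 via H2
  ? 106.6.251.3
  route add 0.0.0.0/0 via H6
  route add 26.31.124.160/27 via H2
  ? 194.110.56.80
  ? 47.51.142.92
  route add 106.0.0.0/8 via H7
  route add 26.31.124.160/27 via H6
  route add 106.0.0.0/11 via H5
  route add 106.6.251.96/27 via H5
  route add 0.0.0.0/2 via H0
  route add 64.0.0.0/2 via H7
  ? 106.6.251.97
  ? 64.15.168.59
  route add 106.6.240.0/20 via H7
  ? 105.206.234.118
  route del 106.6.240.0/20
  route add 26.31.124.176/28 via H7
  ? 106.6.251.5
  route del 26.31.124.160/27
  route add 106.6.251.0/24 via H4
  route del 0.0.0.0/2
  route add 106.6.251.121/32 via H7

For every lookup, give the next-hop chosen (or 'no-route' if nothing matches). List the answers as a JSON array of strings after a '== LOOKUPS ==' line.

Process each operation:
  + 106.6.251.112/28 (H3) depth=28
  del 106.6.251.112/28 (clear depth 28)
  + 26.31.124.176/28 (H6) depth=28
  del 26.31.124.176/28 (clear depth 28)
  + 106.6.192.0/18 (H5) depth=18
  del 106.6.192.0/18 (clear depth 18)
  + 106.6.251.0/24 (H7) depth=24
  + 106.6.251.0/24 (H7) depth=24
  Q 106.6.251.14: descend 0110101000000110111110110 ; hops seen [H7] ; pick H7
  Q 106.6.251.0: descend 0110101000000110111110110 ; hops seen [H7] ; pick H7
  + 0.0.0.0/0 (H1) depth=0
  + 0.0.0.0/0 (H2) depth=0
  Q 106.6.251.3: descend 0110101000000110111110110 ; hops seen [H2,H7] ; pick H7
  + 0.0.0.0/0 (H6) depth=0
  + 26.31.124.160/27 (H2) depth=27
  Q 194.110.56.80: descend ε ; hops seen [H6] ; pick H6
  Q 47.51.142.92: descend 00 ; hops seen [H6] ; pick H6
  + 106.0.0.0/8 (H7) depth=8
  + 26.31.124.160/27 (H6) depth=27
  + 106.0.0.0/11 (H5) depth=11
  + 106.6.251.96/27 (H5) depth=27
  + 0.0.0.0/2 (H0) depth=2
  + 64.0.0.0/2 (H7) depth=2
  Q 106.6.251.97: descend 011010100000011011111011011 ; hops seen [H6,H7,H7,H5,H7,H5] ; pick H5
  Q 64.15.168.59: descend 01 ; hops seen [H6,H7] ; pick H7
  + 106.6.240.0/20 (H7) depth=20
  Q 105.206.234.118: descend 011010 ; hops seen [H6,H7] ; pick H7
  del 106.6.240.0/20 (clear depth 20)
  + 26.31.124.176/28 (H7) depth=28
  Q 106.6.251.5: descend 0110101000000110111110110 ; hops seen [H6,H7,H7,H5,H7] ; pick H7
  del 26.31.124.160/27 (clear depth 27)
  + 106.6.251.0/24 (H4) depth=24
  del 0.0.0.0/2 (clear depth 2)
  + 106.6.251.121/32 (H7) depth=32

== LOOKUPS ==
["H7","H7","H7","H6","H6","H5","H7","H7","H7"]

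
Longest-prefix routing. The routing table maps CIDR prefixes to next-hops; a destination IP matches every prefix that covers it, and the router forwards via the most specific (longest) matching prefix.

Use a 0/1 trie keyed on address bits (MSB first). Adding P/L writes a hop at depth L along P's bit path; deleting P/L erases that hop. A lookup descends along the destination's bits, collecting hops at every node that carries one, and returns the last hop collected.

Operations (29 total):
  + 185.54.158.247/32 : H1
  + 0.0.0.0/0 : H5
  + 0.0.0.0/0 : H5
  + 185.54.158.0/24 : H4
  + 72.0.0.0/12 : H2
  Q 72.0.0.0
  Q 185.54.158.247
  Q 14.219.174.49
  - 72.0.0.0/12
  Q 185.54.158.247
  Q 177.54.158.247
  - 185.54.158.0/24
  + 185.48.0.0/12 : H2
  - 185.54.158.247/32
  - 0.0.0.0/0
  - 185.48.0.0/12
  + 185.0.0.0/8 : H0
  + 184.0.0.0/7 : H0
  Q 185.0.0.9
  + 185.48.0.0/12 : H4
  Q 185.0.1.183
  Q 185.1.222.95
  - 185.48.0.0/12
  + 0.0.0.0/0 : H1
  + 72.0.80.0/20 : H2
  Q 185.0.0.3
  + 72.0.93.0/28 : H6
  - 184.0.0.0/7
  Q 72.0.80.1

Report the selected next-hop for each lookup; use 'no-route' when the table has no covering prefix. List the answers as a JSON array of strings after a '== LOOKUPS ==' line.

Process each operation:
  add 185.54.158.247/32 -> H1 at depth 32
  add 0.0.0.0/0 -> H5 at depth 0
  add 0.0.0.0/0 -> H5 at depth 0
  add 185.54.158.0/24 -> H4 at depth 24
  add 72.0.0.0/12 -> H2 at depth 12
  Q 72.0.0.0: descend 010010000000 ; hops seen [H5,H2] ; pick H2
  Q 185.54.158.247: descend 10111001001101101001111011110111 ; hops seen [H5,H4,H1] ; pick H1
  Q 14.219.174.49: descend 0 ; hops seen [H5] ; pick H5
  del 72.0.0.0/12 (clear depth 12)
  Q 185.54.158.247: descend 10111001001101101001111011110111 ; hops seen [H5,H4,H1] ; pick H1
  Q 177.54.158.247: descend 1011 ; hops seen [H5] ; pick H5
  del 185.54.158.0/24 (clear depth 24)
  add 185.48.0.0/12 -> H2 at depth 12
  del 185.54.158.247/32 (clear depth 32)
  del 0.0.0.0/0 (clear depth 0)
  del 185.48.0.0/12 (clear depth 12)
  add 185.0.0.0/8 -> H0 at depth 8
  add 184.0.0.0/7 -> H0 at depth 7
  Q 185.0.0.9: descend 1011100100 ; hops seen [H0,H0] ; pick H0
  add 185.48.0.0/12 -> H4 at depth 12
  Q 185.0.1.183: descend 1011100100 ; hops seen [H0,H0] ; pick H0
  Q 185.1.222.95: descend 1011100100 ; hops seen [H0,H0] ; pick H0
  del 185.48.0.0/12 (clear depth 12)
  add 0.0.0.0/0 -> H1 at depth 0
  add 72.0.80.0/20 -> H2 at depth 20
  Q 185.0.0.3: descend 1011100100 ; hops seen [H1,H0,H0] ; pick H0
  add 72.0.93.0/28 -> H6 at depth 28
  del 184.0.0.0/7 (clear depth 7)
  Q 72.0.80.1: descend 01001000000000000101 ; hops seen [H1,H2] ; pick H2

== LOOKUPS ==
["H2","H1","H5","H1","H5","H0","H0","H0","H0","H2"]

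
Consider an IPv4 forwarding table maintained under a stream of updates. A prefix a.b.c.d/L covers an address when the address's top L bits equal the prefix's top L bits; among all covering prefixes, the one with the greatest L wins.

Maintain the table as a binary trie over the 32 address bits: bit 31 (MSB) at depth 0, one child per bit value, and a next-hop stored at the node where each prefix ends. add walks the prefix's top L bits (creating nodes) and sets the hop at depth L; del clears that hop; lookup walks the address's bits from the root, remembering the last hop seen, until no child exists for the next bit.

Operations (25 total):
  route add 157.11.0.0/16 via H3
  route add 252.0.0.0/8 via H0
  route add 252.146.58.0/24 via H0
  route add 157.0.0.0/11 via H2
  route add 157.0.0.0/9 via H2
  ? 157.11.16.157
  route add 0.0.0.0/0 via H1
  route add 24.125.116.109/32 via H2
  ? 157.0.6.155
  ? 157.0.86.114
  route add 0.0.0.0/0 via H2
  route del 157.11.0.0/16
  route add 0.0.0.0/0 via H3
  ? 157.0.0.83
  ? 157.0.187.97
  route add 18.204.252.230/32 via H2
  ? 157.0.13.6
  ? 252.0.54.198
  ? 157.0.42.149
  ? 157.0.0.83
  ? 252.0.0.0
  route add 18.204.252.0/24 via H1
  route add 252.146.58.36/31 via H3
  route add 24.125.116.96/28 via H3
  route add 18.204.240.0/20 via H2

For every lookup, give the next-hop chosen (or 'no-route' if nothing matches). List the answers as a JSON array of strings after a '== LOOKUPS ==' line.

Trace:
  add 157.11.0.0/16 -> H3 at depth 16
  add 252.0.0.0/8 -> H0 at depth 8
  add 252.146.58.0/24 -> H0 at depth 24
  add 157.0.0.0/11 -> H2 at depth 11
  add 157.0.0.0/9 -> H2 at depth 9
  lookup 157.11.16.157: bits 1001110100001011 walk d0:-→d1:-→d2:-→d3:-→d4:-→d5:-→d6:-→d7:-→d8:-→d9:H2→d10:-→d11:H2→d12:-→d13:-→d14:-→d15:-→d16:H3 -> H3
  add 0.0.0.0/0 -> H1 at depth 0
  add 24.125.116.109/32 -> H2 at depth 32
  lookup 157.0.6.155: bits 100111010000 walk d0:H1→d1:-→d2:-→d3:-→d4:-→d5:-→d6:-→d7:-→d8:-→d9:H2→d10:-→d11:H2→d12:- -> H2
  lookup 157.0.86.114: bits 100111010000 walk d0:H1→d1:-→d2:-→d3:-→d4:-→d5:-→d6:-→d7:-→d8:-→d9:H2→d10:-→d11:H2→d12:- -> H2
  add 0.0.0.0/0 -> H2 at depth 0
  del 157.11.0.0/16 (clear depth 16)
  add 0.0.0.0/0 -> H3 at depth 0
  lookup 157.0.0.83: bits 100111010000 walk d0:H3→d1:-→d2:-→d3:-→d4:-→d5:-→d6:-→d7:-→d8:-→d9:H2→d10:-→d11:H2→d12:- -> H2
  lookup 157.0.187.97: bits 100111010000 walk d0:H3→d1:-→d2:-→d3:-→d4:-→d5:-→d6:-→d7:-→d8:-→d9:H2→d10:-→d11:H2→d12:- -> H2
  add 18.204.252.230/32 -> H2 at depth 32
  lookup 157.0.13.6: bits 100111010000 walk d0:H3→d1:-→d2:-→d3:-→d4:-→d5:-→d6:-→d7:-→d8:-→d9:H2→d10:-→d11:H2→d12:- -> H2
  lookup 252.0.54.198: bits 11111100 walk d0:H3→d1:-→d2:-→d3:-→d4:-→d5:-→d6:-→d7:-→d8:H0 -> H0
  lookup 157.0.42.149: bits 100111010000 walk d0:H3→d1:-→d2:-→d3:-→d4:-→d5:-→d6:-→d7:-→d8:-→d9:H2→d10:-→d11:H2→d12:- -> H2
  lookup 157.0.0.83: bits 100111010000 walk d0:H3→d1:-→d2:-→d3:-→d4:-→d5:-→d6:-→d7:-→d8:-→d9:H2→d10:-→d11:H2→d12:- -> H2
  lookup 252.0.0.0: bits 11111100 walk d0:H3→d1:-→d2:-→d3:-→d4:-→d5:-→d6:-→d7:-→d8:H0 -> H0
  add 18.204.252.0/24 -> H1 at depth 24
  add 252.146.58.36/31 -> H3 at depth 31
  add 24.125.116.96/28 -> H3 at depth 28
  add 18.204.240.0/20 -> H2 at depth 20

== LOOKUPS ==
["H3","H2","H2","H2","H2","H2","H0","H2","H2","H0"]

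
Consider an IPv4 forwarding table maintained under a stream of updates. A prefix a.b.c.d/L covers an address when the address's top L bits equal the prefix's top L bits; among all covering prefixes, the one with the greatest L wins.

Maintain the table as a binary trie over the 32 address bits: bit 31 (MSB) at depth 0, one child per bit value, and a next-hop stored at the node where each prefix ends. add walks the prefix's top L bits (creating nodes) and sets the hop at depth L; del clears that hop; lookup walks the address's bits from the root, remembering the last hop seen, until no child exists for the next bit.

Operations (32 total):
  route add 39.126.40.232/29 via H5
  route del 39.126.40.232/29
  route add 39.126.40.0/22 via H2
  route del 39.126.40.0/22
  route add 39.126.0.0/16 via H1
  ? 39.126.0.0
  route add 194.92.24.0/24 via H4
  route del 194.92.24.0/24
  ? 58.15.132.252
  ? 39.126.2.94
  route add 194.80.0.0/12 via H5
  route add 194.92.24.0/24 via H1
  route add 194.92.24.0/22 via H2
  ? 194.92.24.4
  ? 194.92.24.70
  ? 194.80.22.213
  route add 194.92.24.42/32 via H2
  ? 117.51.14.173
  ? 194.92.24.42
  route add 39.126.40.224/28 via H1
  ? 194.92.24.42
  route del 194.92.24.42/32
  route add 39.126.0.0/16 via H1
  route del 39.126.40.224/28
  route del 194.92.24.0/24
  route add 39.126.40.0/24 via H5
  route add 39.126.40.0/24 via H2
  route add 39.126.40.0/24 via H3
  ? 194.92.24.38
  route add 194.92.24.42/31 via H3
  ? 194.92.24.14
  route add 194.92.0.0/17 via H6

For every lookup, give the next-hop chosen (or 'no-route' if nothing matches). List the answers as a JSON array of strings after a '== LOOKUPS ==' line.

Apply in order:
  + 39.126.40.232/29 (H5) depth=29
  - 39.126.40.232/29 clear@29
  + 39.126.40.0/22 (H2) depth=22
  - 39.126.40.0/22 clear@22
  + 39.126.0.0/16 (H1) depth=16
  Q 39.126.0.0: descend 001001110111111000 ; hops seen [H1] ; pick H1
  + 194.92.24.0/24 (H4) depth=24
  - 194.92.24.0/24 clear@24
  Q 58.15.132.252: descend 001 ; hops seen [∅] ; pick no-route
  Q 39.126.2.94: descend 001001110111111000 ; hops seen [H1] ; pick H1
  + 194.80.0.0/12 (H5) depth=12
  + 194.92.24.0/24 (H1) depth=24
  + 194.92.24.0/22 (H2) depth=22
  Q 194.92.24.4: descend 110000100101110000011000 ; hops seen [H5,H2,H1] ; pick H1
  Q 194.92.24.70: descend 110000100101110000011000 ; hops seen [H5,H2,H1] ; pick H1
  Q 194.80.22.213: descend 110000100101 ; hops seen [H5] ; pick H5
  + 194.92.24.42/32 (H2) depth=32
  Q 117.51.14.173: descend 0 ; hops seen [∅] ; pick no-route
  Q 194.92.24.42: descend 11000010010111000001100000101010 ; hops seen [H5,H2,H1,H2] ; pick H2
  + 39.126.40.224/28 (H1) depth=28
  Q 194.92.24.42: descend 11000010010111000001100000101010 ; hops seen [H5,H2,H1,H2] ; pick H2
  - 194.92.24.42/32 clear@32
  + 39.126.0.0/16 (H1) depth=16
  - 39.126.40.224/28 clear@28
  - 194.92.24.0/24 clear@24
  + 39.126.40.0/24 (H5) depth=24
  + 39.126.40.0/24 (H2) depth=24
  + 39.126.40.0/24 (H3) depth=24
  Q 194.92.24.38: descend 1100001001011100000110000010 ; hops seen [H5,H2] ; pick H2
  + 194.92.24.42/31 (H3) depth=31
  Q 194.92.24.14: descend 11000010010111000001100000 ; hops seen [H5,H2] ; pick H2
  + 194.92.0.0/17 (H6) depth=17

== LOOKUPS ==
["H1","no-route","H1","H1","H1","H5","no-route","H2","H2","H2","H2"]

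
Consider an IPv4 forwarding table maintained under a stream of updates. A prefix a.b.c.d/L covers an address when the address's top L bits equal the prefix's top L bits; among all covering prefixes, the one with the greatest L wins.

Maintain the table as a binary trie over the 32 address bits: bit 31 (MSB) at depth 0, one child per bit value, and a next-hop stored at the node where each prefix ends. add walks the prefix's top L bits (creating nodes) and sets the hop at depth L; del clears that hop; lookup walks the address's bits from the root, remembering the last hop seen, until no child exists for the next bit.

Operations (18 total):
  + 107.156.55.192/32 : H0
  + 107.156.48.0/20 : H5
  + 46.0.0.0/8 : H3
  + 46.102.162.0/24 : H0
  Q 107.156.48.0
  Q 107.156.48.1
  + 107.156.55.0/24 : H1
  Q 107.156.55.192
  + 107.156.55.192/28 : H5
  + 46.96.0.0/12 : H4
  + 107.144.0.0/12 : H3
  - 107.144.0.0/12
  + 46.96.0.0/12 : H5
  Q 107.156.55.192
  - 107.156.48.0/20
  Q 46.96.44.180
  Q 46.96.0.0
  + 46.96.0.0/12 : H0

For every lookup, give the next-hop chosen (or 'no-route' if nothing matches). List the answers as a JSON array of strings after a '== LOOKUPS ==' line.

Trace:
  add 107.156.55.192/32 -> H0 at depth 32
  add 107.156.48.0/20 -> H5 at depth 20
  add 46.0.0.0/8 -> H3 at depth 8
  add 46.102.162.0/24 -> H0 at depth 24
  Q 107.156.48.0: descend 011010111001110000110 ; hops seen [H5] ; pick H5
  Q 107.156.48.1: descend 011010111001110000110 ; hops seen [H5] ; pick H5
  add 107.156.55.0/24 -> H1 at depth 24
  Q 107.156.55.192: descend 01101011100111000011011111000000 ; hops seen [H5,H1,H0] ; pick H0
  add 107.156.55.192/28 -> H5 at depth 28
  add 46.96.0.0/12 -> H4 at depth 12
  add 107.144.0.0/12 -> H3 at depth 12
  del 107.144.0.0/12 (clear depth 12)
  add 46.96.0.0/12 -> H5 at depth 12
  Q 107.156.55.192: descend 01101011100111000011011111000000 ; hops seen [H5,H1,H5,H0] ; pick H0
  del 107.156.48.0/20 (clear depth 20)
  Q 46.96.44.180: descend 0010111001100 ; hops seen [H3,H5] ; pick H5
  Q 46.96.0.0: descend 0010111001100 ; hops seen [H3,H5] ; pick H5
  add 46.96.0.0/12 -> H0 at depth 12

== LOOKUPS ==
["H5","H5","H0","H0","H5","H5"]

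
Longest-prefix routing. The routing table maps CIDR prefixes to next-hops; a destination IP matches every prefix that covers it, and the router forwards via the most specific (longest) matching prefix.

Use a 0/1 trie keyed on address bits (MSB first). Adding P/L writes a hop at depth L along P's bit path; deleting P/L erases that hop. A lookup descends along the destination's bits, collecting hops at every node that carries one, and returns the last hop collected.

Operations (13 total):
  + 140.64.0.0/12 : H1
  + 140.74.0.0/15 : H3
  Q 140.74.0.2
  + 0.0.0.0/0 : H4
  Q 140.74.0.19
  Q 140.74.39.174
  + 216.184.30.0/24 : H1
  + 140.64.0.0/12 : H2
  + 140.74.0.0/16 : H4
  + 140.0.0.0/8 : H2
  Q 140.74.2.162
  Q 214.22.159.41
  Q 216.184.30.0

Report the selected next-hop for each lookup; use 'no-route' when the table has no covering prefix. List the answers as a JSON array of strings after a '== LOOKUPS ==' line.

Apply in order:
  add 140.64.0.0/12 -> H1 at depth 12
  add 140.74.0.0/15 -> H3 at depth 15
  ? 140.74.0.2  path d0:-→d1:-→d2:-→d3:-→d4:-→d5:-→d6:-→d7:-→d8:-→d9:-→d10:-→d11:-→d12:H1→d13:-→d14:-→d15:H3  best=H3
  add 0.0.0.0/0 -> H4 at depth 0
  ? 140.74.0.19  path d0:H4→d1:-→d2:-→d3:-→d4:-→d5:-→d6:-→d7:-→d8:-→d9:-→d10:-→d11:-→d12:H1→d13:-→d14:-→d15:H3  best=H3
  ? 140.74.39.174  path d0:H4→d1:-→d2:-→d3:-→d4:-→d5:-→d6:-→d7:-→d8:-→d9:-→d10:-→d11:-→d12:H1→d13:-→d14:-→d15:H3  best=H3
  add 216.184.30.0/24 -> H1 at depth 24
  add 140.64.0.0/12 -> H2 at depth 12
  add 140.74.0.0/16 -> H4 at depth 16
  add 140.0.0.0/8 -> H2 at depth 8
  ? 140.74.2.162  path d0:H4→d1:-→d2:-→d3:-→d4:-→d5:-→d6:-→d7:-→d8:H2→d9:-→d10:-→d11:-→d12:H2→d13:-→d14:-→d15:H3→d16:H4  best=H4
  ? 214.22.159.41  path d0:H4→d1:-→d2:-→d3:-→d4:-  best=H4
  ? 216.184.30.0  path d0:H4→d1:-→d2:-→d3:-→d4:-→d5:-→d6:-→d7:-→d8:-→d9:-→d10:-→d11:-→d12:-→d13:-→d14:-→d15:-→d16:-→d17:-→d18:-→d19:-→d20:-→d21:-→d22:-→d23:-→d24:H1  best=H1

== LOOKUPS ==
["H3","H3","H3","H4","H4","H1"]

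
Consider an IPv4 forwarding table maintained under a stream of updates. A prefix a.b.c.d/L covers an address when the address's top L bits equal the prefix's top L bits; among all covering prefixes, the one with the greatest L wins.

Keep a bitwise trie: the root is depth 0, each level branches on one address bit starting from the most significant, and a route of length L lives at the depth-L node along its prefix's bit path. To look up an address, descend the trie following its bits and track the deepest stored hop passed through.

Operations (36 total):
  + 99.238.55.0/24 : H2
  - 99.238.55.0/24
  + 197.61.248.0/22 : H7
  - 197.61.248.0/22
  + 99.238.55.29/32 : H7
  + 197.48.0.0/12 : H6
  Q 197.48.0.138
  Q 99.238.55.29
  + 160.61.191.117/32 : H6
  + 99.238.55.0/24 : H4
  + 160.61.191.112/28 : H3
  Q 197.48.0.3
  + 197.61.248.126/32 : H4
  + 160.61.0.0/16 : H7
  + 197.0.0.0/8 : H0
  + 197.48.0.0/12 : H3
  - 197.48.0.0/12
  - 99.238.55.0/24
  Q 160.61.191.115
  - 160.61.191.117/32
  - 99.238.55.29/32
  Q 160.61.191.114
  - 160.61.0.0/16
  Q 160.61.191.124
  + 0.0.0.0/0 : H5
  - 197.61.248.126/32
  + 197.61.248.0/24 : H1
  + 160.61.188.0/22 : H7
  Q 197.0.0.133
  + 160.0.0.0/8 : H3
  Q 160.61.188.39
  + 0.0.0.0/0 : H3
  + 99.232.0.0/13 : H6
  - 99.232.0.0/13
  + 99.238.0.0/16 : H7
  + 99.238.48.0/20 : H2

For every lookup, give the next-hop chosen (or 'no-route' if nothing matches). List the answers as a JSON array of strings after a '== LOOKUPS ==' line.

Trace:
  add 99.238.55.0/24 -> H2 at depth 24
  del 99.238.55.0/24 (clear depth 24)
  add 197.61.248.0/22 -> H7 at depth 22
  del 197.61.248.0/22 (clear depth 22)
  add 99.238.55.29/32 -> H7 at depth 32
  add 197.48.0.0/12 -> H6 at depth 12
  Q 197.48.0.138: descend 110001010011 ; hops seen [H6] ; pick H6
  Q 99.238.55.29: descend 01100011111011100011011100011101 ; hops seen [H7] ; pick H7
  add 160.61.191.117/32 -> H6 at depth 32
  add 99.238.55.0/24 -> H4 at depth 24
  add 160.61.191.112/28 -> H3 at depth 28
  Q 197.48.0.3: descend 110001010011 ; hops seen [H6] ; pick H6
  add 197.61.248.126/32 -> H4 at depth 32
  add 160.61.0.0/16 -> H7 at depth 16
  add 197.0.0.0/8 -> H0 at depth 8
  add 197.48.0.0/12 -> H3 at depth 12
  del 197.48.0.0/12 (clear depth 12)
  del 99.238.55.0/24 (clear depth 24)
  Q 160.61.191.115: descend 10100000001111011011111101110 ; hops seen [H7,H3] ; pick H3
  del 160.61.191.117/32 (clear depth 32)
  del 99.238.55.29/32 (clear depth 32)
  Q 160.61.191.114: descend 10100000001111011011111101110 ; hops seen [H7,H3] ; pick H3
  del 160.61.0.0/16 (clear depth 16)
  Q 160.61.191.124: descend 1010000000111101101111110111 ; hops seen [H3] ; pick H3
  add 0.0.0.0/0 -> H5 at depth 0
  del 197.61.248.126/32 (clear depth 32)
  add 197.61.248.0/24 -> H1 at depth 24
  add 160.61.188.0/22 -> H7 at depth 22
  Q 197.0.0.133: descend 1100010100 ; hops seen [H5,H0] ; pick H0
  add 160.0.0.0/8 -> H3 at depth 8
  Q 160.61.188.39: descend 1010000000111101101111 ; hops seen [H5,H3,H7] ; pick H7
  add 0.0.0.0/0 -> H3 at depth 0
  add 99.232.0.0/13 -> H6 at depth 13
  del 99.232.0.0/13 (clear depth 13)
  add 99.238.0.0/16 -> H7 at depth 16
  add 99.238.48.0/20 -> H2 at depth 20

== LOOKUPS ==
["H6","H7","H6","H3","H3","H3","H0","H7"]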